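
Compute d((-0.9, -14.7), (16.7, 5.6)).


dx=17.6, dy=20.3
d^2 = 17.6^2 + 20.3^2 = 721.85
d = sqrt(721.85) = 26.8673

26.8673


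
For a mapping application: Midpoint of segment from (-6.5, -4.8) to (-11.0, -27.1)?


M = (((-6.5)+(-11))/2, ((-4.8)+(-27.1))/2)
= (-8.75, -15.95)

(-8.75, -15.95)


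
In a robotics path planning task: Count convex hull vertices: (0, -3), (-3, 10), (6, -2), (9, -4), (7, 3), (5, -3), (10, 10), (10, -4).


Convex hull vertices (CCW): (-3, 10), (0, -3), (9, -4), (10, -4), (10, 10)
Count = 5

5


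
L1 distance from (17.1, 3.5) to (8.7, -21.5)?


|17.1-8.7| + |3.5-(-21.5)| = 8.4 + 25 = 33.4

33.4


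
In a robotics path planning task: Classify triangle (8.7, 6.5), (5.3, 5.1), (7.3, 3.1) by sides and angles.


Side lengths squared: AB^2=13.52, BC^2=8, CA^2=13.52
Sorted: [8, 13.52, 13.52]
By sides: Isosceles, By angles: Acute

Isosceles, Acute


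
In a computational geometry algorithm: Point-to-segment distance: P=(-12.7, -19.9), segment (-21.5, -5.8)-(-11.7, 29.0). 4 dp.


Project P onto AB: t = 0 (clamped to [0,1])
Closest point on segment: (-21.5, -5.8)
Distance: 16.6208

16.6208


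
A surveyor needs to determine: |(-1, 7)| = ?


|u| = sqrt((-1)^2 + 7^2) = sqrt(50) = 7.0711

7.0711


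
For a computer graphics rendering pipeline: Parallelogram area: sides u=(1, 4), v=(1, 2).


|u x v| = |1*2 - 4*1|
= |2 - 4| = 2

2


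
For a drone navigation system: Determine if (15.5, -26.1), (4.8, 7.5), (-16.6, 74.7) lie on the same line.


Cross product: (4.8-15.5)*(74.7-(-26.1)) - (7.5-(-26.1))*((-16.6)-15.5)
= 0

Yes, collinear


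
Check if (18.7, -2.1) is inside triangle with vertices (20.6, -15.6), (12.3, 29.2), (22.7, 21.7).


Cross products: AB x AP = -26.93, BC x BP = -277.52, CA x CP = -99.22
All same sign? yes

Yes, inside


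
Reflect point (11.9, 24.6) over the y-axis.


Reflection over y-axis: (x,y) -> (-x,y)
(11.9, 24.6) -> (-11.9, 24.6)

(-11.9, 24.6)


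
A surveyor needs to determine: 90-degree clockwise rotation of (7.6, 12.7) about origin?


90° CW: (x,y) -> (y, -x)
(7.6,12.7) -> (12.7, -7.6)

(12.7, -7.6)


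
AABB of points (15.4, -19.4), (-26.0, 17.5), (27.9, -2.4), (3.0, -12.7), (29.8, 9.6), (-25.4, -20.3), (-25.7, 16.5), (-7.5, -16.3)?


x range: [-26, 29.8]
y range: [-20.3, 17.5]
Bounding box: (-26,-20.3) to (29.8,17.5)

(-26,-20.3) to (29.8,17.5)


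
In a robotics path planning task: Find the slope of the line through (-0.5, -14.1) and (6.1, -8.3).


slope = (y2-y1)/(x2-x1) = ((-8.3)-(-14.1))/(6.1-(-0.5)) = 5.8/6.6 = 0.8788

0.8788


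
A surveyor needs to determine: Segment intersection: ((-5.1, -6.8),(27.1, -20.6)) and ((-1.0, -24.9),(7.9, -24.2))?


Cross products: d1=163.96, d2=18.6, d3=-526.24, d4=-380.88
d1*d2 < 0 and d3*d4 < 0? no

No, they don't intersect


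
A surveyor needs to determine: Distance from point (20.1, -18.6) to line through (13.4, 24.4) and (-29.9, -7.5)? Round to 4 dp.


|cross product| = 2075.63
|line direction| = sqrt(2892.5) = 53.782
Distance = 2075.63/sqrt(2892.5) = 38.5934

38.5934


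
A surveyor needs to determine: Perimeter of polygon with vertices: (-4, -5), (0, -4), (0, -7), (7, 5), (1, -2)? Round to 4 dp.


Sides: (-4, -5)->(0, -4): sqrt(17) = 4.123106, (0, -4)->(0, -7): sqrt(9) = 3, (0, -7)->(7, 5): sqrt(193) = 13.892444, (7, 5)->(1, -2): sqrt(85) = 9.219544, (1, -2)->(-4, -5): sqrt(34) = 5.830952
Sum = 36.066046
Perimeter = 36.066

36.066


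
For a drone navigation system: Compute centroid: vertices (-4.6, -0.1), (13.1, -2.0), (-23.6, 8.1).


Centroid = ((x_A+x_B+x_C)/3, (y_A+y_B+y_C)/3)
= (((-4.6)+13.1+(-23.6))/3, ((-0.1)+(-2)+8.1)/3)
= (-5.0333, 2)

(-5.0333, 2)


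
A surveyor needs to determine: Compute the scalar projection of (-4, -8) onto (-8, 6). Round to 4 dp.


u.v = -16, |v| = sqrt(100) = 10
Scalar projection = u.v / |v| = -16 / sqrt(100) = -1.6

-1.6


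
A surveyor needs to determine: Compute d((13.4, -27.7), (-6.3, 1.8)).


dx=-19.7, dy=29.5
d^2 = (-19.7)^2 + 29.5^2 = 1258.34
d = sqrt(1258.34) = 35.4731

35.4731


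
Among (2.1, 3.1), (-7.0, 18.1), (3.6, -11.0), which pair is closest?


d(P0,P1) = 17.5445, d(P0,P2) = 14.1796, d(P1,P2) = 30.9705
Closest: P0 and P2

Closest pair: (2.1, 3.1) and (3.6, -11.0), distance = 14.1796


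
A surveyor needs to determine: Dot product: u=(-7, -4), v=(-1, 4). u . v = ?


u . v = u_x*v_x + u_y*v_y = (-7)*(-1) + (-4)*4
= 7 + (-16) = -9

-9


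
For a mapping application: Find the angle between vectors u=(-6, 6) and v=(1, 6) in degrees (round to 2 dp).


u.v = 30, |u| = sqrt(72) = 8.4853, |v| = sqrt(37) = 6.0828
cos(theta) = u.v/(|u||v|) = 30/sqrt(2664) = 0.581238
theta = acos(0.581238) = 54.46 degrees

54.46 degrees


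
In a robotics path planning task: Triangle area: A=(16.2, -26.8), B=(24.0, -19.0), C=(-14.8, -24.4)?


Area = |x_A(y_B-y_C) + x_B(y_C-y_A) + x_C(y_A-y_B)|/2
= |87.48 + 57.6 + 115.44|/2
= 260.52/2 = 130.26

130.26


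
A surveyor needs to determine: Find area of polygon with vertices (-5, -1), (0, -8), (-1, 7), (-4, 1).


Shoelace sum: ((-5)*(-8) - 0*(-1)) + (0*7 - (-1)*(-8)) + ((-1)*1 - (-4)*7) + ((-4)*(-1) - (-5)*1)
= 68
Area = |68|/2 = 34

34


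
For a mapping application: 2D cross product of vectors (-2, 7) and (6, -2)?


u x v = u_x*v_y - u_y*v_x = (-2)*(-2) - 7*6
= 4 - 42 = -38

-38


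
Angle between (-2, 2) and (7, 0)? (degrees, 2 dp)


u.v = -14, |u| = sqrt(8) = 2.8284, |v| = sqrt(49) = 7
cos(theta) = u.v/(|u||v|) = -14/sqrt(392) = -0.707107
theta = acos(-0.707107) = 135 degrees

135 degrees


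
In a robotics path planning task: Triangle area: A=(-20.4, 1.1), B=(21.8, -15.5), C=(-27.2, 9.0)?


Area = |x_A(y_B-y_C) + x_B(y_C-y_A) + x_C(y_A-y_B)|/2
= |499.8 + 172.22 + (-451.52)|/2
= 220.5/2 = 110.25

110.25


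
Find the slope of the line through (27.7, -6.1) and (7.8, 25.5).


slope = (y2-y1)/(x2-x1) = (25.5-(-6.1))/(7.8-27.7) = 31.6/(-19.9) = -1.5879

-1.5879


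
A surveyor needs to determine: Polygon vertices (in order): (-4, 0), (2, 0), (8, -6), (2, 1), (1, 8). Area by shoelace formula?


Shoelace sum: ((-4)*0 - 2*0) + (2*(-6) - 8*0) + (8*1 - 2*(-6)) + (2*8 - 1*1) + (1*0 - (-4)*8)
= 55
Area = |55|/2 = 27.5

27.5


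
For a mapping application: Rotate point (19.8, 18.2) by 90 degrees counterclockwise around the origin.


90° CCW: (x,y) -> (-y, x)
(19.8,18.2) -> (-18.2, 19.8)

(-18.2, 19.8)


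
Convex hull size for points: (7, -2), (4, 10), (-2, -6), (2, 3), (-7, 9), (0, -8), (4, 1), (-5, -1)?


Convex hull vertices (CCW): (-7, 9), (-5, -1), (-2, -6), (0, -8), (7, -2), (4, 10)
Count = 6

6


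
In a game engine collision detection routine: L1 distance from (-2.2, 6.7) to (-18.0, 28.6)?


|(-2.2)-(-18)| + |6.7-28.6| = 15.8 + 21.9 = 37.7

37.7


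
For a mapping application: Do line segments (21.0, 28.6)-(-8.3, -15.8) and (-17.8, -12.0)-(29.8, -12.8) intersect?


Cross products: d1=1963.6, d2=-173.28, d3=-533.14, d4=1603.74
d1*d2 < 0 and d3*d4 < 0? yes

Yes, they intersect


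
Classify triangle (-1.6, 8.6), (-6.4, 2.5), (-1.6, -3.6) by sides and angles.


Side lengths squared: AB^2=60.25, BC^2=60.25, CA^2=148.84
Sorted: [60.25, 60.25, 148.84]
By sides: Isosceles, By angles: Obtuse

Isosceles, Obtuse


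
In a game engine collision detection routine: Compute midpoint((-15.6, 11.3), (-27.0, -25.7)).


M = (((-15.6)+(-27))/2, (11.3+(-25.7))/2)
= (-21.3, -7.2)

(-21.3, -7.2)


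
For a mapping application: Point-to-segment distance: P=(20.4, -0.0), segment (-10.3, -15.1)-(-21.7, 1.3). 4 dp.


Project P onto AB: t = 0 (clamped to [0,1])
Closest point on segment: (-10.3, -15.1)
Distance: 34.2126

34.2126


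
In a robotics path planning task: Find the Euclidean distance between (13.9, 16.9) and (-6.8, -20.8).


dx=-20.7, dy=-37.7
d^2 = (-20.7)^2 + (-37.7)^2 = 1849.78
d = sqrt(1849.78) = 43.0091

43.0091


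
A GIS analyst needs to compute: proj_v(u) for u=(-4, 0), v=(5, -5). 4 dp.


u.v = -20, |v| = sqrt(50) = 7.0711
Scalar projection = u.v / |v| = -20 / sqrt(50) = -2.8284

-2.8284


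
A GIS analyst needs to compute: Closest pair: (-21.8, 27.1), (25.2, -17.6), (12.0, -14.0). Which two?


d(P0,P1) = 64.8621, d(P0,P2) = 53.2133, d(P1,P2) = 13.6821
Closest: P1 and P2

Closest pair: (25.2, -17.6) and (12.0, -14.0), distance = 13.6821


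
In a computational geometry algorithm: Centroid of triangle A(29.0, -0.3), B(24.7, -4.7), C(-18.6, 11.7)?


Centroid = ((x_A+x_B+x_C)/3, (y_A+y_B+y_C)/3)
= ((29+24.7+(-18.6))/3, ((-0.3)+(-4.7)+11.7)/3)
= (11.7, 2.2333)

(11.7, 2.2333)


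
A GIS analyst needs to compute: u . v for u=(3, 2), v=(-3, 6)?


u . v = u_x*v_x + u_y*v_y = 3*(-3) + 2*6
= (-9) + 12 = 3

3


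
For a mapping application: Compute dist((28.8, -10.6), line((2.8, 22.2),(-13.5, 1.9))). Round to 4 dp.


|cross product| = 1062.44
|line direction| = sqrt(677.78) = 26.0342
Distance = 1062.44/sqrt(677.78) = 40.8094

40.8094


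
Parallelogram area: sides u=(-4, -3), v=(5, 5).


|u x v| = |(-4)*5 - (-3)*5|
= |(-20) - (-15)| = 5

5


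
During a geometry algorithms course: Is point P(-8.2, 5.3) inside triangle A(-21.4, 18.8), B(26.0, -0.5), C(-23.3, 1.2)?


Cross products: AB x AP = -385.14, BC x BP = -227.8, CA x CP = -257.97
All same sign? yes

Yes, inside


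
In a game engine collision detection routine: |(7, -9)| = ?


|u| = sqrt(7^2 + (-9)^2) = sqrt(130) = 11.4018

11.4018


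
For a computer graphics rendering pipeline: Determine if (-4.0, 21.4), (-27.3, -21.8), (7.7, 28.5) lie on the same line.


Cross product: ((-27.3)-(-4))*(28.5-21.4) - ((-21.8)-21.4)*(7.7-(-4))
= 340.01

No, not collinear


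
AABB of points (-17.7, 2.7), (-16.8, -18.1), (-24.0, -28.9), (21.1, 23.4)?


x range: [-24, 21.1]
y range: [-28.9, 23.4]
Bounding box: (-24,-28.9) to (21.1,23.4)

(-24,-28.9) to (21.1,23.4)


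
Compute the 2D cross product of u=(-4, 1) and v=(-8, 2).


u x v = u_x*v_y - u_y*v_x = (-4)*2 - 1*(-8)
= (-8) - (-8) = 0

0


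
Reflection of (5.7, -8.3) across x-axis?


Reflection over x-axis: (x,y) -> (x,-y)
(5.7, -8.3) -> (5.7, 8.3)

(5.7, 8.3)


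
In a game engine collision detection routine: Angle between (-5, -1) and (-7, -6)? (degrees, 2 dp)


u.v = 41, |u| = sqrt(26) = 5.099, |v| = sqrt(85) = 9.2195
cos(theta) = u.v/(|u||v|) = 41/sqrt(2210) = 0.872143
theta = acos(0.872143) = 29.29 degrees

29.29 degrees


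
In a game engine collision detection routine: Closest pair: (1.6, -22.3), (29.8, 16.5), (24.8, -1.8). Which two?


d(P0,P1) = 47.9654, d(P0,P2) = 30.9595, d(P1,P2) = 18.9708
Closest: P1 and P2

Closest pair: (29.8, 16.5) and (24.8, -1.8), distance = 18.9708


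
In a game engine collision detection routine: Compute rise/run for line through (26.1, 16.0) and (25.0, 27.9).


slope = (y2-y1)/(x2-x1) = (27.9-16)/(25-26.1) = 11.9/(-1.1) = -10.8182

-10.8182


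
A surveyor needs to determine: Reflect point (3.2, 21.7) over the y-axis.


Reflection over y-axis: (x,y) -> (-x,y)
(3.2, 21.7) -> (-3.2, 21.7)

(-3.2, 21.7)


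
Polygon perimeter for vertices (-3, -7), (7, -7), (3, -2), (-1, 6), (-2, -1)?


Sides: (-3, -7)->(7, -7): sqrt(100) = 10, (7, -7)->(3, -2): sqrt(41) = 6.403124, (3, -2)->(-1, 6): sqrt(80) = 8.944272, (-1, 6)->(-2, -1): sqrt(50) = 7.071068, (-2, -1)->(-3, -7): sqrt(37) = 6.082763
Sum = 38.501227
Perimeter = 38.5012

38.5012


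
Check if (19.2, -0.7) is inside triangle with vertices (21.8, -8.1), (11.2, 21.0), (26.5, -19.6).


Cross products: AB x AP = -2.78, BC x BP = -7.21, CA x CP = -4.88
All same sign? yes

Yes, inside


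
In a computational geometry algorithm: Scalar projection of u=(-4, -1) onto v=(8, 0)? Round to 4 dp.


u.v = -32, |v| = sqrt(64) = 8
Scalar projection = u.v / |v| = -32 / sqrt(64) = -4

-4


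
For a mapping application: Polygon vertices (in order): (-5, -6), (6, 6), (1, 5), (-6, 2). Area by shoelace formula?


Shoelace sum: ((-5)*6 - 6*(-6)) + (6*5 - 1*6) + (1*2 - (-6)*5) + ((-6)*(-6) - (-5)*2)
= 108
Area = |108|/2 = 54

54


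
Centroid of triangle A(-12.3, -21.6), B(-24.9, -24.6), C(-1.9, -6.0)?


Centroid = ((x_A+x_B+x_C)/3, (y_A+y_B+y_C)/3)
= (((-12.3)+(-24.9)+(-1.9))/3, ((-21.6)+(-24.6)+(-6))/3)
= (-13.0333, -17.4)

(-13.0333, -17.4)


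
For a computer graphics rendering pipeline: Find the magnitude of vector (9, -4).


|u| = sqrt(9^2 + (-4)^2) = sqrt(97) = 9.8489

9.8489


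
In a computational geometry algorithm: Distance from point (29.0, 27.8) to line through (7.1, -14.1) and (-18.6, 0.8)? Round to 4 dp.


|cross product| = 1403.14
|line direction| = sqrt(882.5) = 29.7069
Distance = 1403.14/sqrt(882.5) = 47.2328

47.2328


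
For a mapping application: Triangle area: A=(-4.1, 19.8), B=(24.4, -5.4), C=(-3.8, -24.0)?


Area = |x_A(y_B-y_C) + x_B(y_C-y_A) + x_C(y_A-y_B)|/2
= |(-76.26) + (-1068.72) + (-95.76)|/2
= 1240.74/2 = 620.37

620.37


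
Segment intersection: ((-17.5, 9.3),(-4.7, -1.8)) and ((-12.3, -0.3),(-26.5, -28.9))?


Cross products: d1=-285.04, d2=238.66, d3=-65.16, d4=-588.86
d1*d2 < 0 and d3*d4 < 0? no

No, they don't intersect


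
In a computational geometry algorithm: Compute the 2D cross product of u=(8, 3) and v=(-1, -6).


u x v = u_x*v_y - u_y*v_x = 8*(-6) - 3*(-1)
= (-48) - (-3) = -45

-45


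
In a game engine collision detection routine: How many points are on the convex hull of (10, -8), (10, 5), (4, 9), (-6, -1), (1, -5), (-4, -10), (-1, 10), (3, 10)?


Convex hull vertices (CCW): (-6, -1), (-4, -10), (10, -8), (10, 5), (3, 10), (-1, 10)
Count = 6

6


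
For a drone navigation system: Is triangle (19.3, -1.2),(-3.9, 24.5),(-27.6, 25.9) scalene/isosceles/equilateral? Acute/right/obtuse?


Side lengths squared: AB^2=1198.73, BC^2=563.65, CA^2=2934.02
Sorted: [563.65, 1198.73, 2934.02]
By sides: Scalene, By angles: Obtuse

Scalene, Obtuse


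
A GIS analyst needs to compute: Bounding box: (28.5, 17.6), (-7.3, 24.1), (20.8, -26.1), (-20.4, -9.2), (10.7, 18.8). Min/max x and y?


x range: [-20.4, 28.5]
y range: [-26.1, 24.1]
Bounding box: (-20.4,-26.1) to (28.5,24.1)

(-20.4,-26.1) to (28.5,24.1)


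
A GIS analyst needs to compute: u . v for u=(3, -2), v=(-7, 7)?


u . v = u_x*v_x + u_y*v_y = 3*(-7) + (-2)*7
= (-21) + (-14) = -35

-35


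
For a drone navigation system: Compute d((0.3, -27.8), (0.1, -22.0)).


dx=-0.2, dy=5.8
d^2 = (-0.2)^2 + 5.8^2 = 33.68
d = sqrt(33.68) = 5.8034

5.8034


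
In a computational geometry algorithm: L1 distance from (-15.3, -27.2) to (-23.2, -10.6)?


|(-15.3)-(-23.2)| + |(-27.2)-(-10.6)| = 7.9 + 16.6 = 24.5

24.5


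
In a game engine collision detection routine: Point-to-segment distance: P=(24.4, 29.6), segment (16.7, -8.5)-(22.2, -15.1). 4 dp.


Project P onto AB: t = 0 (clamped to [0,1])
Closest point on segment: (16.7, -8.5)
Distance: 38.8703

38.8703


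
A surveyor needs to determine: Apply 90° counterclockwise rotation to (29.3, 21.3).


90° CCW: (x,y) -> (-y, x)
(29.3,21.3) -> (-21.3, 29.3)

(-21.3, 29.3)


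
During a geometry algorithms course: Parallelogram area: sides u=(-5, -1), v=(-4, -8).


|u x v| = |(-5)*(-8) - (-1)*(-4)|
= |40 - 4| = 36

36


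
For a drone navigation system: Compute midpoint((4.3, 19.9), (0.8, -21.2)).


M = ((4.3+0.8)/2, (19.9+(-21.2))/2)
= (2.55, -0.65)

(2.55, -0.65)


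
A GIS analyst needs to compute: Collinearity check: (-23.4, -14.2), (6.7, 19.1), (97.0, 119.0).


Cross product: (6.7-(-23.4))*(119-(-14.2)) - (19.1-(-14.2))*(97-(-23.4))
= 0

Yes, collinear


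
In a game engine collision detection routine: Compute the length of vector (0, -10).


|u| = sqrt(0^2 + (-10)^2) = sqrt(100) = 10

10


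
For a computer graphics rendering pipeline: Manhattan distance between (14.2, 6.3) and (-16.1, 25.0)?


|14.2-(-16.1)| + |6.3-25| = 30.3 + 18.7 = 49

49


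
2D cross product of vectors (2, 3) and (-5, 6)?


u x v = u_x*v_y - u_y*v_x = 2*6 - 3*(-5)
= 12 - (-15) = 27

27


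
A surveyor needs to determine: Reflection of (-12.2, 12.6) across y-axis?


Reflection over y-axis: (x,y) -> (-x,y)
(-12.2, 12.6) -> (12.2, 12.6)

(12.2, 12.6)


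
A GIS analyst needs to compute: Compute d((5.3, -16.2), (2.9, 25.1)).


dx=-2.4, dy=41.3
d^2 = (-2.4)^2 + 41.3^2 = 1711.45
d = sqrt(1711.45) = 41.3697

41.3697


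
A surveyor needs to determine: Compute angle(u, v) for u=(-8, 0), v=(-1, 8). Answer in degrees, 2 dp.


u.v = 8, |u| = sqrt(64) = 8, |v| = sqrt(65) = 8.0623
cos(theta) = u.v/(|u||v|) = 8/sqrt(4160) = 0.124035
theta = acos(0.124035) = 82.87 degrees

82.87 degrees


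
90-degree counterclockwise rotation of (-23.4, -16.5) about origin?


90° CCW: (x,y) -> (-y, x)
(-23.4,-16.5) -> (16.5, -23.4)

(16.5, -23.4)


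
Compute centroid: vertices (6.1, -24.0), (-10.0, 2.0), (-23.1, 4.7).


Centroid = ((x_A+x_B+x_C)/3, (y_A+y_B+y_C)/3)
= ((6.1+(-10)+(-23.1))/3, ((-24)+2+4.7)/3)
= (-9, -5.7667)

(-9, -5.7667)


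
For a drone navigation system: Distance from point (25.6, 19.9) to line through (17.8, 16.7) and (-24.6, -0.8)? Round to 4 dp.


|cross product| = 0.82
|line direction| = sqrt(2104.01) = 45.8695
Distance = 0.82/sqrt(2104.01) = 0.0179

0.0179


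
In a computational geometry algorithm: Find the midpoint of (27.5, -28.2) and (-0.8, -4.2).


M = ((27.5+(-0.8))/2, ((-28.2)+(-4.2))/2)
= (13.35, -16.2)

(13.35, -16.2)


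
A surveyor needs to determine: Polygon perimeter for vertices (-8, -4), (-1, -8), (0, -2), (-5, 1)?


Sides: (-8, -4)->(-1, -8): sqrt(65) = 8.062258, (-1, -8)->(0, -2): sqrt(37) = 6.082763, (0, -2)->(-5, 1): sqrt(34) = 5.830952, (-5, 1)->(-8, -4): sqrt(34) = 5.830952
Sum = 25.806925
Perimeter = 25.8069

25.8069


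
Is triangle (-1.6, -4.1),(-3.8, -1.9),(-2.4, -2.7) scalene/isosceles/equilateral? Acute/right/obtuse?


Side lengths squared: AB^2=9.68, BC^2=2.6, CA^2=2.6
Sorted: [2.6, 2.6, 9.68]
By sides: Isosceles, By angles: Obtuse

Isosceles, Obtuse


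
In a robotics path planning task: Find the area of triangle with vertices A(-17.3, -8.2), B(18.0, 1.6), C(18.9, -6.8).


Area = |x_A(y_B-y_C) + x_B(y_C-y_A) + x_C(y_A-y_B)|/2
= |(-145.32) + 25.2 + (-185.22)|/2
= 305.34/2 = 152.67

152.67


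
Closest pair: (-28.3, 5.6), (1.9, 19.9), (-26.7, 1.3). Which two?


d(P0,P1) = 33.4145, d(P0,P2) = 4.588, d(P1,P2) = 34.1163
Closest: P0 and P2

Closest pair: (-28.3, 5.6) and (-26.7, 1.3), distance = 4.588


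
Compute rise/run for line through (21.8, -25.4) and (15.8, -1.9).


slope = (y2-y1)/(x2-x1) = ((-1.9)-(-25.4))/(15.8-21.8) = 23.5/(-6) = -3.9167

-3.9167


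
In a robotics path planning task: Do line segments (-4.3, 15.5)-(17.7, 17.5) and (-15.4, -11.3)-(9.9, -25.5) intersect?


Cross products: d1=835.66, d2=1198.66, d3=-567.4, d4=-930.4
d1*d2 < 0 and d3*d4 < 0? no

No, they don't intersect


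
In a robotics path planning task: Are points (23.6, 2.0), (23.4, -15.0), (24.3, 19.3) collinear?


Cross product: (23.4-23.6)*(19.3-2) - ((-15)-2)*(24.3-23.6)
= 8.44

No, not collinear


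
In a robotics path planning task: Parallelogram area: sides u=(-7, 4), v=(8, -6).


|u x v| = |(-7)*(-6) - 4*8|
= |42 - 32| = 10

10


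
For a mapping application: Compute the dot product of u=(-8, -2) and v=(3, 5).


u . v = u_x*v_x + u_y*v_y = (-8)*3 + (-2)*5
= (-24) + (-10) = -34

-34


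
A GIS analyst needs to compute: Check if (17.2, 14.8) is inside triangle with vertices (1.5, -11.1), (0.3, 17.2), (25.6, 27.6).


Cross products: AB x AP = -475.39, BC x BP = -236.48, CA x CP = -16.6
All same sign? yes

Yes, inside


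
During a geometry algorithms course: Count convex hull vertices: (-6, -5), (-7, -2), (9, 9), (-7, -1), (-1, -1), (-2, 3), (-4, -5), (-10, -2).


Convex hull vertices (CCW): (-10, -2), (-6, -5), (-4, -5), (9, 9), (-2, 3)
Count = 5

5


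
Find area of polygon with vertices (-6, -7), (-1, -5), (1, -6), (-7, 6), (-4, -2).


Shoelace sum: ((-6)*(-5) - (-1)*(-7)) + ((-1)*(-6) - 1*(-5)) + (1*6 - (-7)*(-6)) + ((-7)*(-2) - (-4)*6) + ((-4)*(-7) - (-6)*(-2))
= 52
Area = |52|/2 = 26

26


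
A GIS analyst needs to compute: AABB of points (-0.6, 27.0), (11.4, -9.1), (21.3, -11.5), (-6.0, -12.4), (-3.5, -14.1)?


x range: [-6, 21.3]
y range: [-14.1, 27]
Bounding box: (-6,-14.1) to (21.3,27)

(-6,-14.1) to (21.3,27)


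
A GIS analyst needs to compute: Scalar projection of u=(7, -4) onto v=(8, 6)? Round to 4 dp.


u.v = 32, |v| = sqrt(100) = 10
Scalar projection = u.v / |v| = 32 / sqrt(100) = 3.2

3.2


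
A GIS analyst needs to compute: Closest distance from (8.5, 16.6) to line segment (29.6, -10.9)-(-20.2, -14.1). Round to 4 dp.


Project P onto AB: t = 0.3866 (clamped to [0,1])
Closest point on segment: (10.3466, -12.1372)
Distance: 28.7964

28.7964


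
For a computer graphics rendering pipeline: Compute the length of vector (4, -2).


|u| = sqrt(4^2 + (-2)^2) = sqrt(20) = 4.4721

4.4721


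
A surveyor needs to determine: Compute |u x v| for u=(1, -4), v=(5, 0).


|u x v| = |1*0 - (-4)*5|
= |0 - (-20)| = 20

20


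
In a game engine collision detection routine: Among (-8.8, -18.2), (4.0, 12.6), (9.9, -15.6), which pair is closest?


d(P0,P1) = 33.3539, d(P0,P2) = 18.8799, d(P1,P2) = 28.8106
Closest: P0 and P2

Closest pair: (-8.8, -18.2) and (9.9, -15.6), distance = 18.8799


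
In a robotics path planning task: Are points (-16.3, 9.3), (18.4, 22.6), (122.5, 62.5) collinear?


Cross product: (18.4-(-16.3))*(62.5-9.3) - (22.6-9.3)*(122.5-(-16.3))
= 0

Yes, collinear


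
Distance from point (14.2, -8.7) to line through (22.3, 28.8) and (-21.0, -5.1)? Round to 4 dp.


|cross product| = 1349.16
|line direction| = sqrt(3024.1) = 54.9918
Distance = 1349.16/sqrt(3024.1) = 24.5338

24.5338


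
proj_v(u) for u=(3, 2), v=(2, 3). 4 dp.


u.v = 12, |v| = sqrt(13) = 3.6056
Scalar projection = u.v / |v| = 12 / sqrt(13) = 3.3282

3.3282


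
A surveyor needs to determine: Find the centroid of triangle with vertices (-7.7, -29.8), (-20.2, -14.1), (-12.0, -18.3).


Centroid = ((x_A+x_B+x_C)/3, (y_A+y_B+y_C)/3)
= (((-7.7)+(-20.2)+(-12))/3, ((-29.8)+(-14.1)+(-18.3))/3)
= (-13.3, -20.7333)

(-13.3, -20.7333)


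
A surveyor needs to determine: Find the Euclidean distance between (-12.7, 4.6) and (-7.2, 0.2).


dx=5.5, dy=-4.4
d^2 = 5.5^2 + (-4.4)^2 = 49.61
d = sqrt(49.61) = 7.0434

7.0434


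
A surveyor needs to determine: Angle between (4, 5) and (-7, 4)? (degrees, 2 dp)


u.v = -8, |u| = sqrt(41) = 6.4031, |v| = sqrt(65) = 8.0623
cos(theta) = u.v/(|u||v|) = -8/sqrt(2665) = -0.154968
theta = acos(-0.154968) = 98.91 degrees

98.91 degrees


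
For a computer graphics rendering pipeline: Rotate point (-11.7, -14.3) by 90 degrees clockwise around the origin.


90° CW: (x,y) -> (y, -x)
(-11.7,-14.3) -> (-14.3, 11.7)

(-14.3, 11.7)


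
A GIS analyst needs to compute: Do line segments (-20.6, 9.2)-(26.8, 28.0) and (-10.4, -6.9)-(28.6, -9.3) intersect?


Cross products: d1=603.42, d2=1450.38, d3=-954.9, d4=-1801.86
d1*d2 < 0 and d3*d4 < 0? no

No, they don't intersect


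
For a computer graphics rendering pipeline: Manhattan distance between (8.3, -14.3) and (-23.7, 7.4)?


|8.3-(-23.7)| + |(-14.3)-7.4| = 32 + 21.7 = 53.7

53.7


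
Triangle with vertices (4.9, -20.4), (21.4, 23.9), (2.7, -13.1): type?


Side lengths squared: AB^2=2234.74, BC^2=1718.69, CA^2=58.13
Sorted: [58.13, 1718.69, 2234.74]
By sides: Scalene, By angles: Obtuse

Scalene, Obtuse


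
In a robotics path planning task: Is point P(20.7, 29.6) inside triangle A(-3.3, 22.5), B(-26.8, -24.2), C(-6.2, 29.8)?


Cross products: AB x AP = 953.95, BC x BP = -1456.72, CA x CP = 195.79
All same sign? no

No, outside


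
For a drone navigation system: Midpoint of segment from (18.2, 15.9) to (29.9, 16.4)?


M = ((18.2+29.9)/2, (15.9+16.4)/2)
= (24.05, 16.15)

(24.05, 16.15)


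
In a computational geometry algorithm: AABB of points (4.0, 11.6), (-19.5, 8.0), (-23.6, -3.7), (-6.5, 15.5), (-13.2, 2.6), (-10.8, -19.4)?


x range: [-23.6, 4]
y range: [-19.4, 15.5]
Bounding box: (-23.6,-19.4) to (4,15.5)

(-23.6,-19.4) to (4,15.5)


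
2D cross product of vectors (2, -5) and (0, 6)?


u x v = u_x*v_y - u_y*v_x = 2*6 - (-5)*0
= 12 - 0 = 12

12


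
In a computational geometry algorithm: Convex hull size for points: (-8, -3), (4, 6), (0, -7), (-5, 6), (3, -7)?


Convex hull vertices (CCW): (-8, -3), (0, -7), (3, -7), (4, 6), (-5, 6)
Count = 5

5


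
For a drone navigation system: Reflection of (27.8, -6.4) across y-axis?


Reflection over y-axis: (x,y) -> (-x,y)
(27.8, -6.4) -> (-27.8, -6.4)

(-27.8, -6.4)


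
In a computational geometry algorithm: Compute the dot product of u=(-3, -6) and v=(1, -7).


u . v = u_x*v_x + u_y*v_y = (-3)*1 + (-6)*(-7)
= (-3) + 42 = 39

39


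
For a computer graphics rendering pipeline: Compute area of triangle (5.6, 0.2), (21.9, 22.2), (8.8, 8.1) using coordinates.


Area = |x_A(y_B-y_C) + x_B(y_C-y_A) + x_C(y_A-y_B)|/2
= |78.96 + 173.01 + (-193.6)|/2
= 58.37/2 = 29.185

29.185


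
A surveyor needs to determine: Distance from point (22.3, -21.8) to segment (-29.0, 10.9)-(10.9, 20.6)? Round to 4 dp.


Project P onto AB: t = 1 (clamped to [0,1])
Closest point on segment: (10.9, 20.6)
Distance: 43.9058

43.9058


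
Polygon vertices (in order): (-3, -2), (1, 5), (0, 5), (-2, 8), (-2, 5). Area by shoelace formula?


Shoelace sum: ((-3)*5 - 1*(-2)) + (1*5 - 0*5) + (0*8 - (-2)*5) + ((-2)*5 - (-2)*8) + ((-2)*(-2) - (-3)*5)
= 27
Area = |27|/2 = 13.5

13.5


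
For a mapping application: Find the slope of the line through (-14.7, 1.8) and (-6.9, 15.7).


slope = (y2-y1)/(x2-x1) = (15.7-1.8)/((-6.9)-(-14.7)) = 13.9/7.8 = 1.7821

1.7821


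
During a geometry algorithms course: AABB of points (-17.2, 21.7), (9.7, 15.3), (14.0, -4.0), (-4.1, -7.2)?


x range: [-17.2, 14]
y range: [-7.2, 21.7]
Bounding box: (-17.2,-7.2) to (14,21.7)

(-17.2,-7.2) to (14,21.7)


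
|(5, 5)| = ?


|u| = sqrt(5^2 + 5^2) = sqrt(50) = 7.0711

7.0711


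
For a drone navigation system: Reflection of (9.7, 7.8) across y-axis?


Reflection over y-axis: (x,y) -> (-x,y)
(9.7, 7.8) -> (-9.7, 7.8)

(-9.7, 7.8)


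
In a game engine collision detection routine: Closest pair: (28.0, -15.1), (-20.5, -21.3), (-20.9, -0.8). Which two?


d(P0,P1) = 48.8947, d(P0,P2) = 50.948, d(P1,P2) = 20.5039
Closest: P1 and P2

Closest pair: (-20.5, -21.3) and (-20.9, -0.8), distance = 20.5039


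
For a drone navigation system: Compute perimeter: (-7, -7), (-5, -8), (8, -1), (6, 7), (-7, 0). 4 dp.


Sides: (-7, -7)->(-5, -8): sqrt(5) = 2.236068, (-5, -8)->(8, -1): sqrt(218) = 14.764823, (8, -1)->(6, 7): sqrt(68) = 8.246211, (6, 7)->(-7, 0): sqrt(218) = 14.764823, (-7, 0)->(-7, -7): sqrt(49) = 7
Sum = 47.011925
Perimeter = 47.0119

47.0119


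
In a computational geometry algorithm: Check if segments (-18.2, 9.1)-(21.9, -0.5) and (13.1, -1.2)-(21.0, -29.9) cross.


Cross products: d1=-816.94, d2=258.09, d3=-112.55, d4=-1187.58
d1*d2 < 0 and d3*d4 < 0? no

No, they don't intersect


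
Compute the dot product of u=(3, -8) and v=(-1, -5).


u . v = u_x*v_x + u_y*v_y = 3*(-1) + (-8)*(-5)
= (-3) + 40 = 37

37


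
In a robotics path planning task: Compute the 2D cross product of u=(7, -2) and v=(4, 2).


u x v = u_x*v_y - u_y*v_x = 7*2 - (-2)*4
= 14 - (-8) = 22

22


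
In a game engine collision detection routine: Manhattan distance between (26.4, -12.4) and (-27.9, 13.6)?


|26.4-(-27.9)| + |(-12.4)-13.6| = 54.3 + 26 = 80.3

80.3


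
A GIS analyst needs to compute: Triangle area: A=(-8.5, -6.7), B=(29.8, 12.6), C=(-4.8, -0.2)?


Area = |x_A(y_B-y_C) + x_B(y_C-y_A) + x_C(y_A-y_B)|/2
= |(-108.8) + 193.7 + 92.64|/2
= 177.54/2 = 88.77

88.77


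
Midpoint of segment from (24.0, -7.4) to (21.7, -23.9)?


M = ((24+21.7)/2, ((-7.4)+(-23.9))/2)
= (22.85, -15.65)

(22.85, -15.65)


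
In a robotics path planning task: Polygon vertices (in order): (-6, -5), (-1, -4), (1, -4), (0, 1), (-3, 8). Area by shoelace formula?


Shoelace sum: ((-6)*(-4) - (-1)*(-5)) + ((-1)*(-4) - 1*(-4)) + (1*1 - 0*(-4)) + (0*8 - (-3)*1) + ((-3)*(-5) - (-6)*8)
= 94
Area = |94|/2 = 47

47


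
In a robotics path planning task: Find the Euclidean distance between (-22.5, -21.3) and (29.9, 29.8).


dx=52.4, dy=51.1
d^2 = 52.4^2 + 51.1^2 = 5356.97
d = sqrt(5356.97) = 73.1913

73.1913


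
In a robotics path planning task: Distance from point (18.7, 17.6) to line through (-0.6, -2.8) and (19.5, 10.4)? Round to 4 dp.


|cross product| = 155.28
|line direction| = sqrt(578.25) = 24.0468
Distance = 155.28/sqrt(578.25) = 6.4574

6.4574


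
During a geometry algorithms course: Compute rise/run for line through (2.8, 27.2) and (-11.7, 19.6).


slope = (y2-y1)/(x2-x1) = (19.6-27.2)/((-11.7)-2.8) = (-7.6)/(-14.5) = 0.5241

0.5241


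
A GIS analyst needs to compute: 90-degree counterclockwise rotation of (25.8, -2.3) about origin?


90° CCW: (x,y) -> (-y, x)
(25.8,-2.3) -> (2.3, 25.8)

(2.3, 25.8)


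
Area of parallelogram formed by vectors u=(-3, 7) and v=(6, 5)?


|u x v| = |(-3)*5 - 7*6|
= |(-15) - 42| = 57

57


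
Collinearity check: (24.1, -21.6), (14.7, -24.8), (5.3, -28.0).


Cross product: (14.7-24.1)*((-28)-(-21.6)) - ((-24.8)-(-21.6))*(5.3-24.1)
= 0

Yes, collinear


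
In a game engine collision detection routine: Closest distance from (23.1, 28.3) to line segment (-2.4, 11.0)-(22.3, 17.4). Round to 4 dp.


Project P onto AB: t = 1 (clamped to [0,1])
Closest point on segment: (22.3, 17.4)
Distance: 10.9293

10.9293


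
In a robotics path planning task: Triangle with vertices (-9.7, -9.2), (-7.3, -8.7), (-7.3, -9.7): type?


Side lengths squared: AB^2=6.01, BC^2=1, CA^2=6.01
Sorted: [1, 6.01, 6.01]
By sides: Isosceles, By angles: Acute

Isosceles, Acute


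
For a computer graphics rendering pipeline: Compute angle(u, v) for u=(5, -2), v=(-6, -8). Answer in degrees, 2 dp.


u.v = -14, |u| = sqrt(29) = 5.3852, |v| = sqrt(100) = 10
cos(theta) = u.v/(|u||v|) = -14/sqrt(2900) = -0.259973
theta = acos(-0.259973) = 105.07 degrees

105.07 degrees


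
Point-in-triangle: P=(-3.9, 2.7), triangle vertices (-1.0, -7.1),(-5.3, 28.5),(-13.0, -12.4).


Cross products: AB x AP = 61.1, BC x BP = 255.92, CA x CP = 132.97
All same sign? yes

Yes, inside


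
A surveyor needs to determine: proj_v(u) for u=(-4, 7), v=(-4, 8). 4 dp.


u.v = 72, |v| = sqrt(80) = 8.9443
Scalar projection = u.v / |v| = 72 / sqrt(80) = 8.0498

8.0498


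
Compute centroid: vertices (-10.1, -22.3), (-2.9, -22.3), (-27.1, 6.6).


Centroid = ((x_A+x_B+x_C)/3, (y_A+y_B+y_C)/3)
= (((-10.1)+(-2.9)+(-27.1))/3, ((-22.3)+(-22.3)+6.6)/3)
= (-13.3667, -12.6667)

(-13.3667, -12.6667)


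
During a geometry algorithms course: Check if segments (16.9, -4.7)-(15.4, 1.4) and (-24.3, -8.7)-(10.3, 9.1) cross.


Cross products: d1=-594.96, d2=-357.2, d3=257.32, d4=19.56
d1*d2 < 0 and d3*d4 < 0? no

No, they don't intersect


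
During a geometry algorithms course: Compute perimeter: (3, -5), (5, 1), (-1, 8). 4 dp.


Sides: (3, -5)->(5, 1): sqrt(40) = 6.324555, (5, 1)->(-1, 8): sqrt(85) = 9.219544, (-1, 8)->(3, -5): sqrt(185) = 13.601471
Sum = 29.14557
Perimeter = 29.1456

29.1456


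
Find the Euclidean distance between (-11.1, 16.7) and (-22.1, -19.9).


dx=-11, dy=-36.6
d^2 = (-11)^2 + (-36.6)^2 = 1460.56
d = sqrt(1460.56) = 38.2173

38.2173


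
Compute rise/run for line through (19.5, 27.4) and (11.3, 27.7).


slope = (y2-y1)/(x2-x1) = (27.7-27.4)/(11.3-19.5) = 0.3/(-8.2) = -0.0366

-0.0366


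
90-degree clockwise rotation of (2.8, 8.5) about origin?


90° CW: (x,y) -> (y, -x)
(2.8,8.5) -> (8.5, -2.8)

(8.5, -2.8)


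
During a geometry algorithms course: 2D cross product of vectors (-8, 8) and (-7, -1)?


u x v = u_x*v_y - u_y*v_x = (-8)*(-1) - 8*(-7)
= 8 - (-56) = 64

64


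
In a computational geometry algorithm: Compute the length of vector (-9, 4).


|u| = sqrt((-9)^2 + 4^2) = sqrt(97) = 9.8489

9.8489


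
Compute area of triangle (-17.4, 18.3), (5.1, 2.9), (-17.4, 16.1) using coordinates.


Area = |x_A(y_B-y_C) + x_B(y_C-y_A) + x_C(y_A-y_B)|/2
= |229.68 + (-11.22) + (-267.96)|/2
= 49.5/2 = 24.75

24.75


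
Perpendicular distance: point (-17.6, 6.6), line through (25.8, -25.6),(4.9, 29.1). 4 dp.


|cross product| = 1701
|line direction| = sqrt(3428.9) = 58.5568
Distance = 1701/sqrt(3428.9) = 29.0487

29.0487


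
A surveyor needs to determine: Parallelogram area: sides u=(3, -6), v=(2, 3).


|u x v| = |3*3 - (-6)*2|
= |9 - (-12)| = 21

21


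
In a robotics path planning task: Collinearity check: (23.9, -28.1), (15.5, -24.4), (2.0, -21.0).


Cross product: (15.5-23.9)*((-21)-(-28.1)) - ((-24.4)-(-28.1))*(2-23.9)
= 21.39

No, not collinear


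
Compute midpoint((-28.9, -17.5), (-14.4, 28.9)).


M = (((-28.9)+(-14.4))/2, ((-17.5)+28.9)/2)
= (-21.65, 5.7)

(-21.65, 5.7)


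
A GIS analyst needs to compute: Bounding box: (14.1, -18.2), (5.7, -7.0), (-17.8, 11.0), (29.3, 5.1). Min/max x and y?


x range: [-17.8, 29.3]
y range: [-18.2, 11]
Bounding box: (-17.8,-18.2) to (29.3,11)

(-17.8,-18.2) to (29.3,11)


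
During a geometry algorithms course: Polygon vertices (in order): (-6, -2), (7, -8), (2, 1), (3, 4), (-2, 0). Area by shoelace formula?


Shoelace sum: ((-6)*(-8) - 7*(-2)) + (7*1 - 2*(-8)) + (2*4 - 3*1) + (3*0 - (-2)*4) + ((-2)*(-2) - (-6)*0)
= 102
Area = |102|/2 = 51

51


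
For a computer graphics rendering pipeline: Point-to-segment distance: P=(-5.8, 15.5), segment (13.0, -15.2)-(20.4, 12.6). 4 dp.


Project P onto AB: t = 0.8631 (clamped to [0,1])
Closest point on segment: (19.3873, 8.7955)
Distance: 26.0643

26.0643


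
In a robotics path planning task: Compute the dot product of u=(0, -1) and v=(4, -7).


u . v = u_x*v_x + u_y*v_y = 0*4 + (-1)*(-7)
= 0 + 7 = 7

7


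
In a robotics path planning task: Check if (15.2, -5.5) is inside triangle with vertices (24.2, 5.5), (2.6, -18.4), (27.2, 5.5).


Cross products: AB x AP = 22.5, BC x BP = 16.2, CA x CP = 33
All same sign? yes

Yes, inside


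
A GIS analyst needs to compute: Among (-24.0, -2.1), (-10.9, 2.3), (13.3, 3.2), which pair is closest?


d(P0,P1) = 13.8192, d(P0,P2) = 37.6747, d(P1,P2) = 24.2167
Closest: P0 and P1

Closest pair: (-24.0, -2.1) and (-10.9, 2.3), distance = 13.8192


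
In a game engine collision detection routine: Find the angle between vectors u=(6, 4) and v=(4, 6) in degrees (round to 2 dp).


u.v = 48, |u| = sqrt(52) = 7.2111, |v| = sqrt(52) = 7.2111
cos(theta) = u.v/(|u||v|) = 48/sqrt(2704) = 0.923077
theta = acos(0.923077) = 22.62 degrees

22.62 degrees


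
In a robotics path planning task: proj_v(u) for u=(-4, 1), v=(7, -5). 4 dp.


u.v = -33, |v| = sqrt(74) = 8.6023
Scalar projection = u.v / |v| = -33 / sqrt(74) = -3.8362

-3.8362


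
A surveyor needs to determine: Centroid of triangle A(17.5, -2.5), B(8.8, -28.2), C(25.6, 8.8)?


Centroid = ((x_A+x_B+x_C)/3, (y_A+y_B+y_C)/3)
= ((17.5+8.8+25.6)/3, ((-2.5)+(-28.2)+8.8)/3)
= (17.3, -7.3)

(17.3, -7.3)


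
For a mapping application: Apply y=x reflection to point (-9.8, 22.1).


Reflection over y=x: (x,y) -> (y,x)
(-9.8, 22.1) -> (22.1, -9.8)

(22.1, -9.8)


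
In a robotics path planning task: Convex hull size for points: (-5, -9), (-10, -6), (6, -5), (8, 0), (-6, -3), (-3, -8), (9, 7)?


Convex hull vertices (CCW): (-10, -6), (-5, -9), (6, -5), (8, 0), (9, 7), (-6, -3)
Count = 6

6


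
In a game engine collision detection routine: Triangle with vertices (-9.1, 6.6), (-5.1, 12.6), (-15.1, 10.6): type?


Side lengths squared: AB^2=52, BC^2=104, CA^2=52
Sorted: [52, 52, 104]
By sides: Isosceles, By angles: Right

Isosceles, Right


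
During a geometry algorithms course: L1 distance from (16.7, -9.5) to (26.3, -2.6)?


|16.7-26.3| + |(-9.5)-(-2.6)| = 9.6 + 6.9 = 16.5

16.5


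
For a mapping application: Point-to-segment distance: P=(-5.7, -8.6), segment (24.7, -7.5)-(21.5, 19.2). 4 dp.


Project P onto AB: t = 0.0939 (clamped to [0,1])
Closest point on segment: (24.3995, -4.9926)
Distance: 30.3149

30.3149


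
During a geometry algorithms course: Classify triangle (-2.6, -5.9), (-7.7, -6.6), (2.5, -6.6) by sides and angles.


Side lengths squared: AB^2=26.5, BC^2=104.04, CA^2=26.5
Sorted: [26.5, 26.5, 104.04]
By sides: Isosceles, By angles: Obtuse

Isosceles, Obtuse


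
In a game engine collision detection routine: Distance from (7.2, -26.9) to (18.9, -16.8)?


dx=11.7, dy=10.1
d^2 = 11.7^2 + 10.1^2 = 238.9
d = sqrt(238.9) = 15.4564

15.4564


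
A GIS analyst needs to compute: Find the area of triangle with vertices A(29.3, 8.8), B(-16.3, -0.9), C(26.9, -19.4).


Area = |x_A(y_B-y_C) + x_B(y_C-y_A) + x_C(y_A-y_B)|/2
= |542.05 + 459.66 + 260.93|/2
= 1262.64/2 = 631.32

631.32


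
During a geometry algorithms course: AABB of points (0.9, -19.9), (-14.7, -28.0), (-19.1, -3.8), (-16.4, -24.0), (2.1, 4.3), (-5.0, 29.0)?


x range: [-19.1, 2.1]
y range: [-28, 29]
Bounding box: (-19.1,-28) to (2.1,29)

(-19.1,-28) to (2.1,29)


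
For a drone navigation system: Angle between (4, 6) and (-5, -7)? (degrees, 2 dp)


u.v = -62, |u| = sqrt(52) = 7.2111, |v| = sqrt(74) = 8.6023
cos(theta) = u.v/(|u||v|) = -62/sqrt(3848) = -0.99948
theta = acos(-0.99948) = 178.15 degrees

178.15 degrees


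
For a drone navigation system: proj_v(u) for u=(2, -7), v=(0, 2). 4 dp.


u.v = -14, |v| = sqrt(4) = 2
Scalar projection = u.v / |v| = -14 / sqrt(4) = -7

-7


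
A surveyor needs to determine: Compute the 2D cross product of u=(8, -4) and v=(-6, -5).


u x v = u_x*v_y - u_y*v_x = 8*(-5) - (-4)*(-6)
= (-40) - 24 = -64

-64


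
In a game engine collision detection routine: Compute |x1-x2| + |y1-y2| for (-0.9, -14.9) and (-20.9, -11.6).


|(-0.9)-(-20.9)| + |(-14.9)-(-11.6)| = 20 + 3.3 = 23.3

23.3


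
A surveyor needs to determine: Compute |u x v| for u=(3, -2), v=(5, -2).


|u x v| = |3*(-2) - (-2)*5|
= |(-6) - (-10)| = 4

4


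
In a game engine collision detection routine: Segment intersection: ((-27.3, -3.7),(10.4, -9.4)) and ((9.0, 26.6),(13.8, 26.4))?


Cross products: d1=-152.7, d2=-172.52, d3=1349.22, d4=1369.04
d1*d2 < 0 and d3*d4 < 0? no

No, they don't intersect


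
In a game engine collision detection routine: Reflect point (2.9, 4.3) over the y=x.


Reflection over y=x: (x,y) -> (y,x)
(2.9, 4.3) -> (4.3, 2.9)

(4.3, 2.9)


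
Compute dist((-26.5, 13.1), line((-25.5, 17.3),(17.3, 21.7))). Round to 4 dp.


|cross product| = 175.36
|line direction| = sqrt(1851.2) = 43.0256
Distance = 175.36/sqrt(1851.2) = 4.0757

4.0757


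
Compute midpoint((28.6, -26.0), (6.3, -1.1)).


M = ((28.6+6.3)/2, ((-26)+(-1.1))/2)
= (17.45, -13.55)

(17.45, -13.55)


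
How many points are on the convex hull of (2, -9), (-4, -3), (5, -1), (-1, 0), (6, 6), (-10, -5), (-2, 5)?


Convex hull vertices (CCW): (-10, -5), (2, -9), (5, -1), (6, 6), (-2, 5)
Count = 5

5


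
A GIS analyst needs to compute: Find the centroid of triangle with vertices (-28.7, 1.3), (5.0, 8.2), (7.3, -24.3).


Centroid = ((x_A+x_B+x_C)/3, (y_A+y_B+y_C)/3)
= (((-28.7)+5+7.3)/3, (1.3+8.2+(-24.3))/3)
= (-5.4667, -4.9333)

(-5.4667, -4.9333)


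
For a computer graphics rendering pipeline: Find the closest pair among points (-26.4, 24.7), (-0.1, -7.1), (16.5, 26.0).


d(P0,P1) = 41.2666, d(P0,P2) = 42.9197, d(P1,P2) = 37.0293
Closest: P1 and P2

Closest pair: (-0.1, -7.1) and (16.5, 26.0), distance = 37.0293
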